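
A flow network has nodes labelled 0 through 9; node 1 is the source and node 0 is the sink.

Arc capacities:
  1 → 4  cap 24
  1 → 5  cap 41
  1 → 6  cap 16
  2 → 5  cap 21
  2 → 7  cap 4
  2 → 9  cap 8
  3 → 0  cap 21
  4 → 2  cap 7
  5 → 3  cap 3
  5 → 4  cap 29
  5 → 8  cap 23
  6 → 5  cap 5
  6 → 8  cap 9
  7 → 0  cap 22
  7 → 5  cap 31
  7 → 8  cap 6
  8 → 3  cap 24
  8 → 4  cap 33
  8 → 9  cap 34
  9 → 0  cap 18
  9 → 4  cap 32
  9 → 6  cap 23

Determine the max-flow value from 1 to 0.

augment #1: 1→5→3→0 bottleneck 3, total now 3
augment #2: 1→4→2→7→0 bottleneck 4, total now 7
augment #3: 1→4→2→9→0 bottleneck 3, total now 10
augment #4: 1→5→8→3→0 bottleneck 18, total now 28
augment #5: 1→5→8→9→0 bottleneck 5, total now 33
augment #6: 1→6→8→9→0 bottleneck 9, total now 42

Maximum flow value: 42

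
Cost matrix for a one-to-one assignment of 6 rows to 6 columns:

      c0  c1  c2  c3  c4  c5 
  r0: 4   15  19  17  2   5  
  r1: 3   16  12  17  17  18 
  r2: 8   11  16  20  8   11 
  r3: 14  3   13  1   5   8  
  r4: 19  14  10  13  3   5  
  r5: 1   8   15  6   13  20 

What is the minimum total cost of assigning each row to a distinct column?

Minimum assignment cost: 32

optimal assignment: row0→col4 (cost 2), row1→col2 (cost 12), row2→col1 (cost 11), row3→col3 (cost 1), row4→col5 (cost 5), row5→col0 (cost 1)
total = 2 + 12 + 11 + 1 + 5 + 1 = 32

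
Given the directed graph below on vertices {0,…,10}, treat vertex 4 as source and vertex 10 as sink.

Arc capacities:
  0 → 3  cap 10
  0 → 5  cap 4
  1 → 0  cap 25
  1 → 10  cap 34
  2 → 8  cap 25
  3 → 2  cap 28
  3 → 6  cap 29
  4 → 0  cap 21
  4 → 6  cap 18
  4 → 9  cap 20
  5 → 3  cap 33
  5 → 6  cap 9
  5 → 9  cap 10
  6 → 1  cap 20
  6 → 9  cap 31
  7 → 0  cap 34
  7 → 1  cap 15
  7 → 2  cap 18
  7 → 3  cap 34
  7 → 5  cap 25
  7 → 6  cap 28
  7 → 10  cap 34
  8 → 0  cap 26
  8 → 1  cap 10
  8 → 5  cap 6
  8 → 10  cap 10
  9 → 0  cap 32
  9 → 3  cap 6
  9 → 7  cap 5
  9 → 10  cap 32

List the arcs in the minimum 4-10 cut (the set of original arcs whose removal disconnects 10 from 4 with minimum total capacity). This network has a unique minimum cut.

augment #1: 4→9→10 push 20
augment #2: 4→6→1→10 push 18
augment #3: 4→0→5→9→10 push 4
augment #4: 4→0→3→2→8→10 push 10
max flow = 52; residual-reachable set from 4 gives S-side
cut edges (S→T): {(0,3), (0,5), (4,6), (4,9)} total cap 52

Min-cut arcs: {(0,3), (0,5), (4,6), (4,9)} (total capacity 52)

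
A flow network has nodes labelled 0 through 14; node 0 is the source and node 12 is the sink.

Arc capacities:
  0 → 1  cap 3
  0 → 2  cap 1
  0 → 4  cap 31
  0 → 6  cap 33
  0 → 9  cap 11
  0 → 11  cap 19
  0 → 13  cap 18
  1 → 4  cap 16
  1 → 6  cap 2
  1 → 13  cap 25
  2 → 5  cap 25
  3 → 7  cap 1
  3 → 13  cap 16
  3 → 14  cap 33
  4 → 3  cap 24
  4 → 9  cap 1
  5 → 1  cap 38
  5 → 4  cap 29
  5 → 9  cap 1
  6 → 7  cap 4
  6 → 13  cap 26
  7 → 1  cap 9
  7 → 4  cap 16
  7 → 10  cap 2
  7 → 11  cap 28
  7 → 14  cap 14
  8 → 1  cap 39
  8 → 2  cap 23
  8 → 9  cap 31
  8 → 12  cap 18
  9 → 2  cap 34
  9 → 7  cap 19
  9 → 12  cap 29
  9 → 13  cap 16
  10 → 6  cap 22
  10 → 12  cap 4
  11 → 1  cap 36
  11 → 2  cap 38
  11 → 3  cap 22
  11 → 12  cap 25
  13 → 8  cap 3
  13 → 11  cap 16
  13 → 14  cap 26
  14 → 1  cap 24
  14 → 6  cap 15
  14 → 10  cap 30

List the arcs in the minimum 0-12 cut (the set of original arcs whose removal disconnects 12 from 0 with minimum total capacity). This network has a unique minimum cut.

Min-cut arcs: {(0,9), (4,9), (5,9), (10,12), (11,12), (13,8)} (total capacity 45)

augment #1: 0→9→12 push 11
augment #2: 0→11→12 push 19
augment #3: 0→4→9→12 push 1
augment #4: 0→13→8→12 push 3
augment #5: 0→13→11→12 push 6
augment #6: 0→2→5→9→12 push 1
augment #7: 0→6→7→10→12 push 2
augment #8: 0→13→14→10→12 push 2
max flow = 45; residual-reachable set from 0 gives S-side
cut edges (S→T): {(0,9), (4,9), (5,9), (10,12), (11,12), (13,8)} total cap 45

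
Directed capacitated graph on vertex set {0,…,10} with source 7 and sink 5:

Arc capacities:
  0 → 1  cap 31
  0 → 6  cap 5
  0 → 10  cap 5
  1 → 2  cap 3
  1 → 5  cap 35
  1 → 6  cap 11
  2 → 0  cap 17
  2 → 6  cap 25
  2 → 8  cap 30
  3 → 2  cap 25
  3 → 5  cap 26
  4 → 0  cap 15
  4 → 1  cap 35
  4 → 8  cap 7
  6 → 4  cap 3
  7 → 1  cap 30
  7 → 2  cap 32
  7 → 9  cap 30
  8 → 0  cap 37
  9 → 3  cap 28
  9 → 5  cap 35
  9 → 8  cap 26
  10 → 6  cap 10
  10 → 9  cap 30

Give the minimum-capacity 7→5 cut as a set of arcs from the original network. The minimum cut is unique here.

augment #1: 7→1→5 push 30
augment #2: 7→9→5 push 30
augment #3: 7→2→0→1→5 push 5
augment #4: 7→2→0→10→9→5 push 5
max flow = 70; residual-reachable set from 7 gives S-side
cut edges (S→T): {(0,10), (1,5), (7,9)} total cap 70

Min-cut arcs: {(0,10), (1,5), (7,9)} (total capacity 70)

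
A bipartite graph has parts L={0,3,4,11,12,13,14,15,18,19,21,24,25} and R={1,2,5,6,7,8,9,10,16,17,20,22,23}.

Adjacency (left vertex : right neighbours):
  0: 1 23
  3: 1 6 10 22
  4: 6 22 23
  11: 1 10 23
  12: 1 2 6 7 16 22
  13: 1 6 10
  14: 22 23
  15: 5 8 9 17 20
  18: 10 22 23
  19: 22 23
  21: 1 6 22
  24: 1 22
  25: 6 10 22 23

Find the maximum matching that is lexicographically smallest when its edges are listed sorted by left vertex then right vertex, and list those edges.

|M| = 7 (so the lex-smallest maximum matching has 7 edges)
process left vertices in ascending order; for each, take the smallest-labelled available neighbour that still permits 7 edges overall, or leave it unmatched if none does
lex-smallest matching: {0-1, 3-6, 4-22, 11-10, 12-2, 14-23, 15-5}

Lex-smallest maximum matching: {(0,1), (3,6), (4,22), (11,10), (12,2), (14,23), (15,5)}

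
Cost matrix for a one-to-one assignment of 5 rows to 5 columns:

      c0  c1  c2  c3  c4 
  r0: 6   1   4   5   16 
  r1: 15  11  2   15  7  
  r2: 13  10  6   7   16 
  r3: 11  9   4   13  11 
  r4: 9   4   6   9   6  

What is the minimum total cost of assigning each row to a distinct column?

optimal assignment: row0→col1 (cost 1), row1→col2 (cost 2), row2→col3 (cost 7), row3→col0 (cost 11), row4→col4 (cost 6)
total = 1 + 2 + 7 + 11 + 6 = 27

Minimum assignment cost: 27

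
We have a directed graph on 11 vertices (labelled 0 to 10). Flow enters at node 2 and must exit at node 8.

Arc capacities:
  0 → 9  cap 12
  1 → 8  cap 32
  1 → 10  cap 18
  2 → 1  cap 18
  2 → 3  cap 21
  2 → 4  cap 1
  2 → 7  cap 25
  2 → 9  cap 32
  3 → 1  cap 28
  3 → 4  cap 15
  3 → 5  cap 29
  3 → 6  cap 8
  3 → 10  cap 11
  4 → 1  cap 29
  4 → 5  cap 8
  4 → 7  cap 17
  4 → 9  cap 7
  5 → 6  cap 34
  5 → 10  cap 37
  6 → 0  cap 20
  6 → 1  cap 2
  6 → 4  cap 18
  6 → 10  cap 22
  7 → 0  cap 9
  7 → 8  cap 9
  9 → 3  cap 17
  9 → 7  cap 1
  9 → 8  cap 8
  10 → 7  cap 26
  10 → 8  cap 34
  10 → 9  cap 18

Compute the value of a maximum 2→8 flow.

Maximum flow value: 74

augment #1: 2→1→8 bottleneck 18, total now 18
augment #2: 2→7→8 bottleneck 9, total now 27
augment #3: 2→9→8 bottleneck 8, total now 35
augment #4: 2→3→1→8 bottleneck 14, total now 49
augment #5: 2→3→10→8 bottleneck 7, total now 56
augment #6: 2→4→1→10→8 bottleneck 1, total now 57
augment #7: 2→9→3→10→8 bottleneck 4, total now 61
augment #8: 2→9→3→1→10→8 bottleneck 13, total now 74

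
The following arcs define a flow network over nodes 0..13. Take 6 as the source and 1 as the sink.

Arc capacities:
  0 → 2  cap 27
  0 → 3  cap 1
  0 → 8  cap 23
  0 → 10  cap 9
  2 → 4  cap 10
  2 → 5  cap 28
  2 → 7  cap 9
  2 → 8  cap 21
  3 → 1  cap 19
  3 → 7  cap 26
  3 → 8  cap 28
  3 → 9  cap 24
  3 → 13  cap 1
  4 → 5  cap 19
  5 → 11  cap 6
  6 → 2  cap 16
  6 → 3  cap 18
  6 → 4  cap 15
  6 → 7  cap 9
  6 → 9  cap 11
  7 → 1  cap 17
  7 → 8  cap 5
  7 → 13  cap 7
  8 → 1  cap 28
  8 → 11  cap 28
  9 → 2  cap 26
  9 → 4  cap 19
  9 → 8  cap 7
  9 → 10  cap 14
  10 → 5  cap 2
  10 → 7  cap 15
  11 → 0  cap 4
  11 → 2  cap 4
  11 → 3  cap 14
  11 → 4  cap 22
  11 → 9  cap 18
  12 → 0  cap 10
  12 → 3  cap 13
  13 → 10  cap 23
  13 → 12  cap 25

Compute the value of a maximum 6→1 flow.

Maximum flow value: 60

augment #1: 6→3→1 bottleneck 18, total now 18
augment #2: 6→7→1 bottleneck 9, total now 27
augment #3: 6→2→7→1 bottleneck 8, total now 35
augment #4: 6→2→8→1 bottleneck 8, total now 43
augment #5: 6→9→8→1 bottleneck 7, total now 50
augment #6: 6→9→2→8→1 bottleneck 4, total now 54
augment #7: 6→4→5→11→3→1 bottleneck 1, total now 55
augment #8: 6→4→5→11→0→8→1 bottleneck 4, total now 59
augment #9: 6→4→5→11→2→8→1 bottleneck 1, total now 60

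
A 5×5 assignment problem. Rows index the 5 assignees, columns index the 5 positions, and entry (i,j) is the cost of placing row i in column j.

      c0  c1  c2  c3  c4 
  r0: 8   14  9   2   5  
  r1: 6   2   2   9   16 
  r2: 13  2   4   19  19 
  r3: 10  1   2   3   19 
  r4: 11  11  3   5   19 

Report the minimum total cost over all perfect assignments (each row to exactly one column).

Minimum assignment cost: 19

optimal assignment: row0→col4 (cost 5), row1→col0 (cost 6), row2→col1 (cost 2), row3→col3 (cost 3), row4→col2 (cost 3)
total = 5 + 6 + 2 + 3 + 3 = 19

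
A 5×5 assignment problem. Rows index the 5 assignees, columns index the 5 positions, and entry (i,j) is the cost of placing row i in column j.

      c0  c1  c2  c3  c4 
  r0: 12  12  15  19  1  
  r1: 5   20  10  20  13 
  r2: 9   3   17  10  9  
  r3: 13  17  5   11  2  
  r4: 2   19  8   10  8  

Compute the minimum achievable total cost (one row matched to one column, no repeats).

Minimum assignment cost: 24

optimal assignment: row0→col4 (cost 1), row1→col0 (cost 5), row2→col1 (cost 3), row3→col2 (cost 5), row4→col3 (cost 10)
total = 1 + 5 + 3 + 5 + 10 = 24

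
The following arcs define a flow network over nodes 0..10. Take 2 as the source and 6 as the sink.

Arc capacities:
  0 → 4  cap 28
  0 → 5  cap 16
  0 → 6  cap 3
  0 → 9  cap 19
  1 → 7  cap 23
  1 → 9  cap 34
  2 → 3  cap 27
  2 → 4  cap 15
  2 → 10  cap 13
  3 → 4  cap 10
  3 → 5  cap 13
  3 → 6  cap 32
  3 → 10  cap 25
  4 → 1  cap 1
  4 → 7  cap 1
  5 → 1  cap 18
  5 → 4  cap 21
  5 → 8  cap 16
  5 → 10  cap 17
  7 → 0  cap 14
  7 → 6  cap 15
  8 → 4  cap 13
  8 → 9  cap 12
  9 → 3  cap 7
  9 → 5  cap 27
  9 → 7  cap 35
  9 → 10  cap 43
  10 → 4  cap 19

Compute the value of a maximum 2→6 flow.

Maximum flow value: 29

augment #1: 2→3→6 bottleneck 27, total now 27
augment #2: 2→4→7→6 bottleneck 1, total now 28
augment #3: 2→4→1→7→6 bottleneck 1, total now 29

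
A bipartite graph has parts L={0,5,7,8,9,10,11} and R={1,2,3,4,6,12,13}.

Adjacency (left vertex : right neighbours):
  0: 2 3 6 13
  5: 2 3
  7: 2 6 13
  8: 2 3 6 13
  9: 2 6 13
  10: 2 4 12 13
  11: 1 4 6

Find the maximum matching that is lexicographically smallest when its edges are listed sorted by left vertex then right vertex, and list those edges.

Lex-smallest maximum matching: {(0,2), (5,3), (7,6), (8,13), (10,4), (11,1)}

|M| = 6 (so the lex-smallest maximum matching has 6 edges)
process left vertices in ascending order; for each, take the smallest-labelled available neighbour that still permits 6 edges overall, or leave it unmatched if none does
lex-smallest matching: {0-2, 5-3, 7-6, 8-13, 10-4, 11-1}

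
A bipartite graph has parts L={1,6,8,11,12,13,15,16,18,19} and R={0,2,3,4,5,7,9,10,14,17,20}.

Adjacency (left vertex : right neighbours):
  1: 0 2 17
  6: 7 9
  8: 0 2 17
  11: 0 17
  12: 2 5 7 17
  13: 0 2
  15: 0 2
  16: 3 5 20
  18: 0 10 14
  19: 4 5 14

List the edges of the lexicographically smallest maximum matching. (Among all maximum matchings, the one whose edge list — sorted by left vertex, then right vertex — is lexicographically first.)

|M| = 8 (so the lex-smallest maximum matching has 8 edges)
process left vertices in ascending order; for each, take the smallest-labelled available neighbour that still permits 8 edges overall, or leave it unmatched if none does
lex-smallest matching: {1-0, 6-7, 8-2, 11-17, 12-5, 16-3, 18-10, 19-4}

Lex-smallest maximum matching: {(1,0), (6,7), (8,2), (11,17), (12,5), (16,3), (18,10), (19,4)}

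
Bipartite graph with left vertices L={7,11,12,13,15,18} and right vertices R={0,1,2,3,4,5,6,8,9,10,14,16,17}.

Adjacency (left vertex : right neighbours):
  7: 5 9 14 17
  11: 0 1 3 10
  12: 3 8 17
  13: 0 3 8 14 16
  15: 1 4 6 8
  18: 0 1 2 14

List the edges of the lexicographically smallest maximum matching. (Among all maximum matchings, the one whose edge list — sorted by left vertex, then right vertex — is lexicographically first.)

Lex-smallest maximum matching: {(7,5), (11,0), (12,3), (13,8), (15,1), (18,2)}

|M| = 6 (so the lex-smallest maximum matching has 6 edges)
process left vertices in ascending order; for each, take the smallest-labelled available neighbour that still permits 6 edges overall, or leave it unmatched if none does
lex-smallest matching: {7-5, 11-0, 12-3, 13-8, 15-1, 18-2}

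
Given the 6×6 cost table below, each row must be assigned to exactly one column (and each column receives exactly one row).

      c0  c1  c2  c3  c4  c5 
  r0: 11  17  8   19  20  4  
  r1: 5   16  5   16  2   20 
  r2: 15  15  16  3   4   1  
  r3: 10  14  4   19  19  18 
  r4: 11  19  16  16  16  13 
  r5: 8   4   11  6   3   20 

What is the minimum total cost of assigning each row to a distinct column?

optimal assignment: row0→col5 (cost 4), row1→col4 (cost 2), row2→col3 (cost 3), row3→col2 (cost 4), row4→col0 (cost 11), row5→col1 (cost 4)
total = 4 + 2 + 3 + 4 + 11 + 4 = 28

Minimum assignment cost: 28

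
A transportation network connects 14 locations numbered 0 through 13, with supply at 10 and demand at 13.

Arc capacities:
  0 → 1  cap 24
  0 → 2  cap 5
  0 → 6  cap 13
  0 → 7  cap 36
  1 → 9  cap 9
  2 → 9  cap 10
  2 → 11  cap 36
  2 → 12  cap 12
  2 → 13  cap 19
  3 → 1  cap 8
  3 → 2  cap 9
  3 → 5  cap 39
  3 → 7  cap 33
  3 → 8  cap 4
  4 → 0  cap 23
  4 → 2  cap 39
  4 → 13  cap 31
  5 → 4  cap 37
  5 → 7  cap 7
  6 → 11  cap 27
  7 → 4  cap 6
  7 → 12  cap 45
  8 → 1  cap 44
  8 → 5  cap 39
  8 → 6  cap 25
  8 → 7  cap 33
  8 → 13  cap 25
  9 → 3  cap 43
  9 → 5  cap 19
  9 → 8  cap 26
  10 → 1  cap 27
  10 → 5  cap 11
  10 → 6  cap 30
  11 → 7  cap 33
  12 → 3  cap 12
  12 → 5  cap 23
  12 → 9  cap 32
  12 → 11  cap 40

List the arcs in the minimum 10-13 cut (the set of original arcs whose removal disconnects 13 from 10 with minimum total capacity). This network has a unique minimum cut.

augment #1: 10→5→4→13 push 11
augment #2: 10→1→9→8→13 push 9
augment #3: 10→6→11→7→4→13 push 6
augment #4: 10→6→11→7→12→3→2→13 push 9
augment #5: 10→6→11→7→12→3→8→13 push 3
augment #6: 10→6→11→7→12→5→4→13 push 9
max flow = 47; residual-reachable set from 10 gives S-side
cut edges (S→T): {(1,9), (6,11), (10,5)} total cap 47

Min-cut arcs: {(1,9), (6,11), (10,5)} (total capacity 47)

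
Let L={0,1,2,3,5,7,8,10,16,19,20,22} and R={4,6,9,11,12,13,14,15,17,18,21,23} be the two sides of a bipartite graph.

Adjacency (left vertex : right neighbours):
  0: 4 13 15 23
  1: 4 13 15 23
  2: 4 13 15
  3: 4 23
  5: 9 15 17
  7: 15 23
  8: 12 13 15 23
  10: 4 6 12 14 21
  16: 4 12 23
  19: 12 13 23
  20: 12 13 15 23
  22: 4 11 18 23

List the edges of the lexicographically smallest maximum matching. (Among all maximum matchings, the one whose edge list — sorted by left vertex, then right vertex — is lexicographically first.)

|M| = 8 (so the lex-smallest maximum matching has 8 edges)
process left vertices in ascending order; for each, take the smallest-labelled available neighbour that still permits 8 edges overall, or leave it unmatched if none does
lex-smallest matching: {0-4, 1-13, 2-15, 3-23, 5-9, 8-12, 10-6, 22-11}

Lex-smallest maximum matching: {(0,4), (1,13), (2,15), (3,23), (5,9), (8,12), (10,6), (22,11)}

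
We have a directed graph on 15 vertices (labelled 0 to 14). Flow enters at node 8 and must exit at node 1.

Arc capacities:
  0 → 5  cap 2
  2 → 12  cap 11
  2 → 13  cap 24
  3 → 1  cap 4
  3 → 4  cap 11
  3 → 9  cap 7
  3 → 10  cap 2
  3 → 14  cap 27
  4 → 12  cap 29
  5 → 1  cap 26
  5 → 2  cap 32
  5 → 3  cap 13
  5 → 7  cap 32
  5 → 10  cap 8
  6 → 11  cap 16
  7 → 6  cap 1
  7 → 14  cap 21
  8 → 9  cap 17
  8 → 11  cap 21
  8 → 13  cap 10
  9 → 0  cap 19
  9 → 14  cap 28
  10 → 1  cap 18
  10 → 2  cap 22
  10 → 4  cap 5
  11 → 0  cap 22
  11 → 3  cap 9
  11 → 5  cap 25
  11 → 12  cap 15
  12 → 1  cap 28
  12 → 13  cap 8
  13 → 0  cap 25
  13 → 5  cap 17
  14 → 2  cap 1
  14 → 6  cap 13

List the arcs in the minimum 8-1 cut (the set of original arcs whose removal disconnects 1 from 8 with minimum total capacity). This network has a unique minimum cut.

Min-cut arcs: {(0,5), (8,11), (8,13), (14,2), (14,6)} (total capacity 47)

augment #1: 8→11→3→1 push 4
augment #2: 8→11→5→1 push 17
augment #3: 8→13→5→1 push 9
augment #4: 8→13→5→10→1 push 1
augment #5: 8→9→0→5→10→1 push 2
augment #6: 8→9→14→2→12→1 push 1
augment #7: 8→9→14→6→11→12→1 push 13
max flow = 47; residual-reachable set from 8 gives S-side
cut edges (S→T): {(0,5), (8,11), (8,13), (14,2), (14,6)} total cap 47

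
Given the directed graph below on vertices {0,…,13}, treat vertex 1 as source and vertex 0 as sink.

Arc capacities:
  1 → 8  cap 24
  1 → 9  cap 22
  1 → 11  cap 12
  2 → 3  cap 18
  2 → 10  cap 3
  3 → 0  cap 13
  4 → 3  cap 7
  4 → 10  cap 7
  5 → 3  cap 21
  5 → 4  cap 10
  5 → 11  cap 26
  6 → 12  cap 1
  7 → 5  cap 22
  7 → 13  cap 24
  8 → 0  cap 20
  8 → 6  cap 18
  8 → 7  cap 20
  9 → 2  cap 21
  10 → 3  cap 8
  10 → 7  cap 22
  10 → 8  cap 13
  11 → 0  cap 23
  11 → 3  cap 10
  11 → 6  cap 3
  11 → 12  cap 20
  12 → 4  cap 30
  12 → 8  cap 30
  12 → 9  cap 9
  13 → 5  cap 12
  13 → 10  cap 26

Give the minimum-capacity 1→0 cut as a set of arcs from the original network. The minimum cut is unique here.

augment #1: 1→8→0 push 20
augment #2: 1→11→0 push 12
augment #3: 1→9→2→3→0 push 13
augment #4: 1→8→7→5→11→0 push 4
augment #5: 1→9→2→10→7→5→11→0 push 3
max flow = 52; residual-reachable set from 1 gives S-side
cut edges (S→T): {(1,8), (1,11), (2,10), (3,0)} total cap 52

Min-cut arcs: {(1,8), (1,11), (2,10), (3,0)} (total capacity 52)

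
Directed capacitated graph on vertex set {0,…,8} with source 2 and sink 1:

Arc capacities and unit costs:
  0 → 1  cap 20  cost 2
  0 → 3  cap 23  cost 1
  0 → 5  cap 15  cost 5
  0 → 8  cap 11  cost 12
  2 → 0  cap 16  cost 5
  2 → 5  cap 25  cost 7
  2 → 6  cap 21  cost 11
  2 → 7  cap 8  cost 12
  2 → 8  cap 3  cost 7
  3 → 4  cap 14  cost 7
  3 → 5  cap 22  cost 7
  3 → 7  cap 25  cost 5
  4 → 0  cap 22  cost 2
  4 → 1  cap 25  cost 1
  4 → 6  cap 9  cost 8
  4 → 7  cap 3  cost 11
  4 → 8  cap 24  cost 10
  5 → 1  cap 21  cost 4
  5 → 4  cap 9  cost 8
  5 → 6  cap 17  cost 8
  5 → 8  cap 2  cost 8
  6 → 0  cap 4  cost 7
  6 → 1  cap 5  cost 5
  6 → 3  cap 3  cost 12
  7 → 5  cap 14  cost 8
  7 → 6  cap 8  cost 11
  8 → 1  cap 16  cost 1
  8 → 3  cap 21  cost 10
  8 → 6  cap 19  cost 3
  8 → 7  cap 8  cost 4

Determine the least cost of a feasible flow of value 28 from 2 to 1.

Minimum cost for 28 units: 235

shortest-cost path #1: 2→0→1 push 16 @ unit cost 7 (adds 112)
shortest-cost path #2: 2→8→1 push 3 @ unit cost 8 (adds 24)
shortest-cost path #3: 2→5→1 push 9 @ unit cost 11 (adds 99)
total cost = 235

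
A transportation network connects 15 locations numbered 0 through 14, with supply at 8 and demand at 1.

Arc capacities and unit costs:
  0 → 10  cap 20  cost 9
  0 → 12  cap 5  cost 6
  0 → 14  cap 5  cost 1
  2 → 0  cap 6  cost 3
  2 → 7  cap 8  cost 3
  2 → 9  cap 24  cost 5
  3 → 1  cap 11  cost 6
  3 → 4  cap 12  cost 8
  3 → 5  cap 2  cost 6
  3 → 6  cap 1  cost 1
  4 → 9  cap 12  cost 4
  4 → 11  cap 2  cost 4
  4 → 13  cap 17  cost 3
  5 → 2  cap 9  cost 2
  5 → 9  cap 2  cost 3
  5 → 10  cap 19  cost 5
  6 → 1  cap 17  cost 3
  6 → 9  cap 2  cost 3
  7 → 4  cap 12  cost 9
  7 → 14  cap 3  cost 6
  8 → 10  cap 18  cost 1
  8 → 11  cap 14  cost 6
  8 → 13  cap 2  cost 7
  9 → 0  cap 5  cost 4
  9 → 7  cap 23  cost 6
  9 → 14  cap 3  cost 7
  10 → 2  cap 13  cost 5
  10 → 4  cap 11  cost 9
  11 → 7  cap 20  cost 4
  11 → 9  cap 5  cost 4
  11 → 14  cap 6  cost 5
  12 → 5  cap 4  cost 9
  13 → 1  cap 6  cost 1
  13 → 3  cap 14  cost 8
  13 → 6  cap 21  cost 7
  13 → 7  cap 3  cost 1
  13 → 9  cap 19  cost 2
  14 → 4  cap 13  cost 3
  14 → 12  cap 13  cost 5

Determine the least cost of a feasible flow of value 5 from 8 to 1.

shortest-cost path #1: 8→13→1 push 2 @ unit cost 8 (adds 16)
shortest-cost path #2: 8→10→4→13→1 push 3 @ unit cost 14 (adds 42)
total cost = 58

Minimum cost for 5 units: 58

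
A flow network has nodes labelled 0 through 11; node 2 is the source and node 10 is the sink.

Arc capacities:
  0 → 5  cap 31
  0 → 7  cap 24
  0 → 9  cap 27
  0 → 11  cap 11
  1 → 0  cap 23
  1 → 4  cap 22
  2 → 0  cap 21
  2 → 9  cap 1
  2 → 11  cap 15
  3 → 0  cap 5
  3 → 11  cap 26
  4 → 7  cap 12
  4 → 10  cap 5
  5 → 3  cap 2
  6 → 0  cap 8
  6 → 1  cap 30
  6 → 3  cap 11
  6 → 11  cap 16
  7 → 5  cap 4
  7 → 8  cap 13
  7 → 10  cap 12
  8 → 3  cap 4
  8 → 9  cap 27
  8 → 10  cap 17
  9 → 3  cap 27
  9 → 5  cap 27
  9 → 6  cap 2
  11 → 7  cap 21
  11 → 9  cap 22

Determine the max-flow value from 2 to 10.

augment #1: 2→0→7→10 bottleneck 12, total now 12
augment #2: 2→0→7→8→10 bottleneck 9, total now 21
augment #3: 2→11→7→8→10 bottleneck 4, total now 25
augment #4: 2→9→6→1→4→10 bottleneck 1, total now 26
augment #5: 2→11→9→6→1→4→10 bottleneck 1, total now 27

Maximum flow value: 27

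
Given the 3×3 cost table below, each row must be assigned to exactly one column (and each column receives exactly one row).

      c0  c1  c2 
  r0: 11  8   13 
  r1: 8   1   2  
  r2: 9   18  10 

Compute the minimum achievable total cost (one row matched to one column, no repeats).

Minimum assignment cost: 19

optimal assignment: row0→col1 (cost 8), row1→col2 (cost 2), row2→col0 (cost 9)
total = 8 + 2 + 9 = 19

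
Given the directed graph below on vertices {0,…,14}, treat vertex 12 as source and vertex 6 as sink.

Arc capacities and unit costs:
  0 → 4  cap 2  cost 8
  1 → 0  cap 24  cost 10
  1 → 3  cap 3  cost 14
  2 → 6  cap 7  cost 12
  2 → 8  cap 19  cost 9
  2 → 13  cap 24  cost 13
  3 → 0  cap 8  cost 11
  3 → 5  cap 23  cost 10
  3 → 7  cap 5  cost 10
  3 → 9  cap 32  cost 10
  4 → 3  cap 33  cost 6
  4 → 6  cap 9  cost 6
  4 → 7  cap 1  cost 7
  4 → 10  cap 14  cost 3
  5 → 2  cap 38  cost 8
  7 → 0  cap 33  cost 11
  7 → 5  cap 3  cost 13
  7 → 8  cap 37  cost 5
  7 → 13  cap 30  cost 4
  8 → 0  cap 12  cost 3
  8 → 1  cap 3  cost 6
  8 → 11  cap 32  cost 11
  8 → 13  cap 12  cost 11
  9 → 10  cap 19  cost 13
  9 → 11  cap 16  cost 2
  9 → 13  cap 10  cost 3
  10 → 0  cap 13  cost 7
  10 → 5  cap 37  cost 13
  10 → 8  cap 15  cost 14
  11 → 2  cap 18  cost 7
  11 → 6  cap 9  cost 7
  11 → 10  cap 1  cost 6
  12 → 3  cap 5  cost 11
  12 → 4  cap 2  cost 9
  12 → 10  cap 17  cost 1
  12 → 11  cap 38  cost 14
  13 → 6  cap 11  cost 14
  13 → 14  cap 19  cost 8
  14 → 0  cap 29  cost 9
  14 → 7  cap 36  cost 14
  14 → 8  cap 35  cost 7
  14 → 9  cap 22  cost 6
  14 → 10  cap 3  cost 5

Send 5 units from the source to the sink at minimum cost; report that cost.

Minimum cost for 5 units: 93

shortest-cost path #1: 12→4→6 push 2 @ unit cost 15 (adds 30)
shortest-cost path #2: 12→11→6 push 3 @ unit cost 21 (adds 63)
total cost = 93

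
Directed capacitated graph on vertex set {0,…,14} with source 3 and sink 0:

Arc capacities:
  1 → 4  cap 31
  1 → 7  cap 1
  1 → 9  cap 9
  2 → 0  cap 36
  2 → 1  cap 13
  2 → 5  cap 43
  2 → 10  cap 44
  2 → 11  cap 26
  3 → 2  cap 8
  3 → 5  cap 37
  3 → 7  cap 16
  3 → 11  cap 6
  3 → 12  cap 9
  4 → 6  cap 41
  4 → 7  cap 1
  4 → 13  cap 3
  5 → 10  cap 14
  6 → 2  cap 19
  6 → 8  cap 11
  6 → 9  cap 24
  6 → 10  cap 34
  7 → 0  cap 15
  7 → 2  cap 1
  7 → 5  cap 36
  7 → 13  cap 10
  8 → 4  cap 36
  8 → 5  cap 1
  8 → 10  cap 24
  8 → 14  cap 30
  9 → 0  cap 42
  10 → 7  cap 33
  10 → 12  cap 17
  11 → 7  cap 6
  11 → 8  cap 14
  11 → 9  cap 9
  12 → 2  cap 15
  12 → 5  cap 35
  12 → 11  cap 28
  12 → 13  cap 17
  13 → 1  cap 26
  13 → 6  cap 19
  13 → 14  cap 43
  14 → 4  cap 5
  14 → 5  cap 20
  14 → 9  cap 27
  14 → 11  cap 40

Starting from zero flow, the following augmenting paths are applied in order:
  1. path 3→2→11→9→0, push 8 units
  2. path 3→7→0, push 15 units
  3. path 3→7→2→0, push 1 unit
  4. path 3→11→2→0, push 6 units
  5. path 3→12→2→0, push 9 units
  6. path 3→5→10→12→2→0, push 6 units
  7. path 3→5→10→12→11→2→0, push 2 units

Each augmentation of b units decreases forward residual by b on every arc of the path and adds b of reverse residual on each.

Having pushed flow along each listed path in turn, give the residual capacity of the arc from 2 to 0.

after path 1 (3→2→11→9→0, push 8): res(2,0)=36
after path 2 (3→7→0, push 15): res(2,0)=36
after path 3 (3→7→2→0, push 1): res(2,0)=35
after path 4 (3→11→2→0, push 6): res(2,0)=29
after path 5 (3→12→2→0, push 9): res(2,0)=20
after path 6 (3→5→10→12→2→0, push 6): res(2,0)=14
after path 7 (3→5→10→12→11→2→0, push 2): res(2,0)=12

Residual capacity of (2,0): 12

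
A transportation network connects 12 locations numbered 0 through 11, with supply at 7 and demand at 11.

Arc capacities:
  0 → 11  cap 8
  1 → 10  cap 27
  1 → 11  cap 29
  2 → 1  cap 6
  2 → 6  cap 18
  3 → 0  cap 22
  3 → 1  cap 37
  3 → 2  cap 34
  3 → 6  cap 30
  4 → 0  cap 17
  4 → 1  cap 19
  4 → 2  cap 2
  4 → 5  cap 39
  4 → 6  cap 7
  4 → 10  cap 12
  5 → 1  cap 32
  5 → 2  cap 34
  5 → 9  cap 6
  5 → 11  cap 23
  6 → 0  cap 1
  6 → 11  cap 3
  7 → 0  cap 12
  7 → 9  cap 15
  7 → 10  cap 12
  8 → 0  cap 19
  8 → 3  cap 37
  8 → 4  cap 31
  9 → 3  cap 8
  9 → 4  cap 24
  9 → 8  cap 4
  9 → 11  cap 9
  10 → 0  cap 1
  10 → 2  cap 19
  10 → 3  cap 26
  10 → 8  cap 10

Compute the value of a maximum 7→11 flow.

Maximum flow value: 35

augment #1: 7→0→11 bottleneck 8, total now 8
augment #2: 7→9→11 bottleneck 9, total now 17
augment #3: 7→9→3→1→11 bottleneck 6, total now 23
augment #4: 7→10→2→1→11 bottleneck 6, total now 29
augment #5: 7→10→2→6→11 bottleneck 3, total now 32
augment #6: 7→10→3→1→11 bottleneck 3, total now 35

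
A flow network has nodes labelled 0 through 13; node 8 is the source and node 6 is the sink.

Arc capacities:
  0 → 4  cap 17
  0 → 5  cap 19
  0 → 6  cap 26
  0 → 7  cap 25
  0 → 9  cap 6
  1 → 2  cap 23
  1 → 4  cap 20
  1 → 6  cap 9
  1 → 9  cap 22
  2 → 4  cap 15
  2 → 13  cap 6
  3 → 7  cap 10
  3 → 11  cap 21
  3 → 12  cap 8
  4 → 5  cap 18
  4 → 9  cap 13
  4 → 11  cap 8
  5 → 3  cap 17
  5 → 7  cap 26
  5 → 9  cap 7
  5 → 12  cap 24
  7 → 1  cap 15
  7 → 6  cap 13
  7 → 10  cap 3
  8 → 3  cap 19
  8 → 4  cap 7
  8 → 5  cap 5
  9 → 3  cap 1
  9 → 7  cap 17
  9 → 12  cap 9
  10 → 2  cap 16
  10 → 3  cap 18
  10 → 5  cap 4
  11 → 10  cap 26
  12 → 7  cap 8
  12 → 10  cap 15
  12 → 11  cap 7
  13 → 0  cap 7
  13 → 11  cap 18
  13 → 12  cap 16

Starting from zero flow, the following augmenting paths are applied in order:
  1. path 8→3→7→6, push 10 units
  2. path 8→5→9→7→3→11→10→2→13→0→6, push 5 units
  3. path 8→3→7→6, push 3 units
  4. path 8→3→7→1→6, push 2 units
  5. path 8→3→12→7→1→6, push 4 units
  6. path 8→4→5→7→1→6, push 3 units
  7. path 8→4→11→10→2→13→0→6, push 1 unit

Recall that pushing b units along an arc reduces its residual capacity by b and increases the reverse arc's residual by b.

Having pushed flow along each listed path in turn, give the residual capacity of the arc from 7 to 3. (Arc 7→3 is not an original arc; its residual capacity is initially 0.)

after path 1 (8→3→7→6, push 10): res(7,3)=10
after path 2 (8→5→9→7→3→11→10→2→13→0→6, push 5): res(7,3)=5
after path 3 (8→3→7→6, push 3): res(7,3)=8
after path 4 (8→3→7→1→6, push 2): res(7,3)=10
after path 5 (8→3→12→7→1→6, push 4): res(7,3)=10
after path 6 (8→4→5→7→1→6, push 3): res(7,3)=10
after path 7 (8→4→11→10→2→13→0→6, push 1): res(7,3)=10

Residual capacity of (7,3): 10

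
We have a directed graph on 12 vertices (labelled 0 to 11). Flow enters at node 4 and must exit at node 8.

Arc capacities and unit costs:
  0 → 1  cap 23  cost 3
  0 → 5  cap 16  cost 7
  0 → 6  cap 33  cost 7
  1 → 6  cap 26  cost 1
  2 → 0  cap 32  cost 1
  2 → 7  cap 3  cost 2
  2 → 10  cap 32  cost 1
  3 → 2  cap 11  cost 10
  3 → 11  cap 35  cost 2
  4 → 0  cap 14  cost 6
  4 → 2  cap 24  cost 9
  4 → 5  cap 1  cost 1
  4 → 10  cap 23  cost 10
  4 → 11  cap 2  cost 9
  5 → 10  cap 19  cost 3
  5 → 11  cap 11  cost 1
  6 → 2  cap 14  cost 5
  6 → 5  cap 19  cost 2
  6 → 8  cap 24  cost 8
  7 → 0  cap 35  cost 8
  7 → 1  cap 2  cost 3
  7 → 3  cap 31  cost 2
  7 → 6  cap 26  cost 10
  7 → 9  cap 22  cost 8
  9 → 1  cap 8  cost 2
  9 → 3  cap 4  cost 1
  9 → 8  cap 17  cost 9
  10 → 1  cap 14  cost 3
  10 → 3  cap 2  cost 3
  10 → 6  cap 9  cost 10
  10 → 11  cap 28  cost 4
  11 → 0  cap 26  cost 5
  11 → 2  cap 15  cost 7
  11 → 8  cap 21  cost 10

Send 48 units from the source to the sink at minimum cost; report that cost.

Minimum cost for 48 units: 1038

shortest-cost path #1: 4→5→11→8 push 1 @ unit cost 12 (adds 12)
shortest-cost path #2: 4→0→1→6→8 push 14 @ unit cost 18 (adds 252)
shortest-cost path #3: 4→11→8 push 2 @ unit cost 19 (adds 38)
shortest-cost path #4: 4→10→1→6→8 push 10 @ unit cost 22 (adds 220)
shortest-cost path #5: 4→10→11→8 push 13 @ unit cost 24 (adds 312)
shortest-cost path #6: 4→2→10→11→8 push 5 @ unit cost 24 (adds 120)
shortest-cost path #7: 4→2→7→9→8 push 3 @ unit cost 28 (adds 84)
total cost = 1038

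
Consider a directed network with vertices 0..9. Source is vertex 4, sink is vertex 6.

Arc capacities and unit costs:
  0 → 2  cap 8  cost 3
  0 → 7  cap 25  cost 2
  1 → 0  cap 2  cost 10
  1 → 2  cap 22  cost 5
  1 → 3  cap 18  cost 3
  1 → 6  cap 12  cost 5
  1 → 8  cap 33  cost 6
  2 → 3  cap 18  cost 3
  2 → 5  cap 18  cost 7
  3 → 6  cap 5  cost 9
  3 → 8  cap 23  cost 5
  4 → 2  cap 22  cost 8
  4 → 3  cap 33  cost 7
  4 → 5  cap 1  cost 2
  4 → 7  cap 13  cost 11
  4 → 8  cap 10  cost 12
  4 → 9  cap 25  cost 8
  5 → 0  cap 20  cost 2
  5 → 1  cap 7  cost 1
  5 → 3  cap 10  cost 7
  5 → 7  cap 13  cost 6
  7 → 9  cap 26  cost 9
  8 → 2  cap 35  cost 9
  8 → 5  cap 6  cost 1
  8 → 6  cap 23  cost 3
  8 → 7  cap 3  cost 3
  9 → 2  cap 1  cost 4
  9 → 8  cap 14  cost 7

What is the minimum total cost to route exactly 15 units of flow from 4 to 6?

shortest-cost path #1: 4→5→1→6 push 1 @ unit cost 8 (adds 8)
shortest-cost path #2: 4→8→6 push 10 @ unit cost 15 (adds 150)
shortest-cost path #3: 4→3→8→6 push 4 @ unit cost 15 (adds 60)
total cost = 218

Minimum cost for 15 units: 218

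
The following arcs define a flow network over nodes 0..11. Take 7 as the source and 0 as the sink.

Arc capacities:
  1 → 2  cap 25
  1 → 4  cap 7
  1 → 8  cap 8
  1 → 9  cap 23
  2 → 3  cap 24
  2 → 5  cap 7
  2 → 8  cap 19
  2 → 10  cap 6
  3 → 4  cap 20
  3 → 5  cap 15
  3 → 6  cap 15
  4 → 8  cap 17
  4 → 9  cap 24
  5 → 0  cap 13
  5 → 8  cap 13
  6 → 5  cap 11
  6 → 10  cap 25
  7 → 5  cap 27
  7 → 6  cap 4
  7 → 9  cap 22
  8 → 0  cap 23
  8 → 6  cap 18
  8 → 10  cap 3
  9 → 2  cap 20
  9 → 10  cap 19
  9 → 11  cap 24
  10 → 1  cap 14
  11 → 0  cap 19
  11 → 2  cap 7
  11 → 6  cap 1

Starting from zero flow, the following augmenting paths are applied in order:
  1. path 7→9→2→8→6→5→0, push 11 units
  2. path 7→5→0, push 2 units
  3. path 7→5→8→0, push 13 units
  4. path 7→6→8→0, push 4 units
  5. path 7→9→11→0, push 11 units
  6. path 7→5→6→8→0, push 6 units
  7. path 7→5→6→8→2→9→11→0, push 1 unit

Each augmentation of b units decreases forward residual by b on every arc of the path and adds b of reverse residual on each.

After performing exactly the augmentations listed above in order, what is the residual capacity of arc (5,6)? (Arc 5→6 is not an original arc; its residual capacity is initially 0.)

after path 1 (7→9→2→8→6→5→0, push 11): res(5,6)=11
after path 2 (7→5→0, push 2): res(5,6)=11
after path 3 (7→5→8→0, push 13): res(5,6)=11
after path 4 (7→6→8→0, push 4): res(5,6)=11
after path 5 (7→9→11→0, push 11): res(5,6)=11
after path 6 (7→5→6→8→0, push 6): res(5,6)=5
after path 7 (7→5→6→8→2→9→11→0, push 1): res(5,6)=4

Residual capacity of (5,6): 4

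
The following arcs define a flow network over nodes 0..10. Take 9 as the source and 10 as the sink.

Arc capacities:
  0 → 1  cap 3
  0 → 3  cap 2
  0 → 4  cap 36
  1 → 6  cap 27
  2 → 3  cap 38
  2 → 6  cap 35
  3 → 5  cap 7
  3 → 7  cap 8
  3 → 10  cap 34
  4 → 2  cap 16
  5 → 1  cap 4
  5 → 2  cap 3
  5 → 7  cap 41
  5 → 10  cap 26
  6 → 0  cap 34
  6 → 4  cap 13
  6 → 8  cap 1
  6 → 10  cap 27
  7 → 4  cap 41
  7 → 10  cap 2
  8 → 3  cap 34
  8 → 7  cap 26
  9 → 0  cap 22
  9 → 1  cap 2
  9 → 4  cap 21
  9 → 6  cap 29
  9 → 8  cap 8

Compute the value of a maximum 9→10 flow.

Maximum flow value: 54

augment #1: 9→6→10 bottleneck 27, total now 27
augment #2: 9→0→3→10 bottleneck 2, total now 29
augment #3: 9→8→3→10 bottleneck 8, total now 37
augment #4: 9→4→2→3→10 bottleneck 16, total now 53
augment #5: 9→6→8→3→10 bottleneck 1, total now 54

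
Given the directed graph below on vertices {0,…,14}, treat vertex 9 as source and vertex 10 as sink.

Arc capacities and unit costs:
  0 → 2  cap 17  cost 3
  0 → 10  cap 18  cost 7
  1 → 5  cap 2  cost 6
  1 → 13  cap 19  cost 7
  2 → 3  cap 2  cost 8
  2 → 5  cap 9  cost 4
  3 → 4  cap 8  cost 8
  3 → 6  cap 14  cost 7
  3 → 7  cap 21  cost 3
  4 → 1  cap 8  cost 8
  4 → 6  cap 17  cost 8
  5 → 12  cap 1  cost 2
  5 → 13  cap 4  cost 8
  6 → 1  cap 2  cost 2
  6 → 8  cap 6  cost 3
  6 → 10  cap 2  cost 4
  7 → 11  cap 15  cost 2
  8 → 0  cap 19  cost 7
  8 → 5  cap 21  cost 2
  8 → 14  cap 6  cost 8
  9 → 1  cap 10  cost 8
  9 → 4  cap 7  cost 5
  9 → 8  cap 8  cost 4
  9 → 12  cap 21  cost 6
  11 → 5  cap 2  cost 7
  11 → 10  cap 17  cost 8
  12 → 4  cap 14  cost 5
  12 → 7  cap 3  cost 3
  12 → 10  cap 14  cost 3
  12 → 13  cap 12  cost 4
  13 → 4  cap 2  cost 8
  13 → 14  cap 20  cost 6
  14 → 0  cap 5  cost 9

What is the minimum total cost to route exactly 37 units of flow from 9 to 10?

shortest-cost path #1: 9→12→10 push 14 @ unit cost 9 (adds 126)
shortest-cost path #2: 9→4→6→10 push 2 @ unit cost 17 (adds 34)
shortest-cost path #3: 9→8→0→10 push 8 @ unit cost 18 (adds 144)
shortest-cost path #4: 9→12→7→11→10 push 3 @ unit cost 19 (adds 57)
shortest-cost path #5: 9→4→6→8→0→10 push 5 @ unit cost 30 (adds 150)
shortest-cost path #6: 9→12→13→14→0→10 push 4 @ unit cost 32 (adds 128)
shortest-cost path #7: 9→1→13→14→0→10 push 1 @ unit cost 37 (adds 37)
total cost = 676

Minimum cost for 37 units: 676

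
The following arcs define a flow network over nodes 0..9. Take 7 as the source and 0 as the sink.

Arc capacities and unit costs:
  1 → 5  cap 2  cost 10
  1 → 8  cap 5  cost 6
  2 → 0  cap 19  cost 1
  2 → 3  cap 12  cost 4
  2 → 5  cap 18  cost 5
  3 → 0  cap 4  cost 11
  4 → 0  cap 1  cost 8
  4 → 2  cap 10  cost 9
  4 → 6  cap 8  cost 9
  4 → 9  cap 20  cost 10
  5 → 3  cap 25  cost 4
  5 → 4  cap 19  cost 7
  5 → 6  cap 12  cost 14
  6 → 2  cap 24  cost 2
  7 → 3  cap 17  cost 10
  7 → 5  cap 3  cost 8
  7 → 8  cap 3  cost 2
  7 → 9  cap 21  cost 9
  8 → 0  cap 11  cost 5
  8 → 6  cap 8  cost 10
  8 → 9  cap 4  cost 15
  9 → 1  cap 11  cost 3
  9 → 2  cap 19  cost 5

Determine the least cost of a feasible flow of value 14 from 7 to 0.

shortest-cost path #1: 7→8→0 push 3 @ unit cost 7 (adds 21)
shortest-cost path #2: 7→9→2→0 push 11 @ unit cost 15 (adds 165)
total cost = 186

Minimum cost for 14 units: 186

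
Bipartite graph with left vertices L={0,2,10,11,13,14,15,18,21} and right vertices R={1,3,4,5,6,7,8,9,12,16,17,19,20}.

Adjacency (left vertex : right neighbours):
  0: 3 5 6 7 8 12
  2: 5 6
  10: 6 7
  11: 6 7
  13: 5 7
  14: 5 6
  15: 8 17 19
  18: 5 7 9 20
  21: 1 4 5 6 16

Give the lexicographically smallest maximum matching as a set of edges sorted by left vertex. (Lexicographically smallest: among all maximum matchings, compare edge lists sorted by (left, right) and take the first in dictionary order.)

Lex-smallest maximum matching: {(0,3), (2,5), (10,6), (11,7), (15,8), (18,9), (21,1)}

|M| = 7 (so the lex-smallest maximum matching has 7 edges)
process left vertices in ascending order; for each, take the smallest-labelled available neighbour that still permits 7 edges overall, or leave it unmatched if none does
lex-smallest matching: {0-3, 2-5, 10-6, 11-7, 15-8, 18-9, 21-1}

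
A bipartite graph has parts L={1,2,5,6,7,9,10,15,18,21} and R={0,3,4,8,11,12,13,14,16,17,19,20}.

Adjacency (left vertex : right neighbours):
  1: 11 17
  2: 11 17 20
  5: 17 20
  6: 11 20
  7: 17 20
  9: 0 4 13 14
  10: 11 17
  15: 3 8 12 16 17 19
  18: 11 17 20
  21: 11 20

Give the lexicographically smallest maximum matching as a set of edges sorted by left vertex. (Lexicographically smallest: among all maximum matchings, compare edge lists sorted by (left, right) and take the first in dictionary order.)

|M| = 5 (so the lex-smallest maximum matching has 5 edges)
process left vertices in ascending order; for each, take the smallest-labelled available neighbour that still permits 5 edges overall, or leave it unmatched if none does
lex-smallest matching: {1-11, 2-17, 5-20, 9-0, 15-3}

Lex-smallest maximum matching: {(1,11), (2,17), (5,20), (9,0), (15,3)}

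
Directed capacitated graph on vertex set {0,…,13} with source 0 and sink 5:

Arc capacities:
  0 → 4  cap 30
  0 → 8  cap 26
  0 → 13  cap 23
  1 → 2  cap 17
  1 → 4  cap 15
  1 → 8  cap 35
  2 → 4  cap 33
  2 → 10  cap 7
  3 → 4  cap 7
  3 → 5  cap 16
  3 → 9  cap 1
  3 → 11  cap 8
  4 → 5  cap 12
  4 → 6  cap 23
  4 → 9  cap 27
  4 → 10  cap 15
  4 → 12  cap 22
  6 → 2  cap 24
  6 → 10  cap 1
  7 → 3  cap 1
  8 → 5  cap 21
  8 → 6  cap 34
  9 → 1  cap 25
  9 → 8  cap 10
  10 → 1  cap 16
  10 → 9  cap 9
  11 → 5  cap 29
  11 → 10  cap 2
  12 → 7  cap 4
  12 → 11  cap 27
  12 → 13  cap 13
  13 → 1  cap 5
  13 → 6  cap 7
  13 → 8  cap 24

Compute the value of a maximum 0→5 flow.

Maximum flow value: 55

augment #1: 0→4→5 bottleneck 12, total now 12
augment #2: 0→8→5 bottleneck 21, total now 33
augment #3: 0→4→12→11→5 bottleneck 18, total now 51
augment #4: 0→13→1→4→12→11→5 bottleneck 4, total now 55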